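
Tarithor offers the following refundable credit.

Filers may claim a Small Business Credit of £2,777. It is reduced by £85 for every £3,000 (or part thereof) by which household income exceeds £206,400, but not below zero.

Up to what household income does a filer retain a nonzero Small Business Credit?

After 32 increments the reduction is 32 × £85 = £2,720, leaving £57; one more increment wipes it out. Increment 32 ends at excess 32 × £3,000 = £96,000, so the highest qualifying income is £206,400 + £96,000 = £302,400.

£302,400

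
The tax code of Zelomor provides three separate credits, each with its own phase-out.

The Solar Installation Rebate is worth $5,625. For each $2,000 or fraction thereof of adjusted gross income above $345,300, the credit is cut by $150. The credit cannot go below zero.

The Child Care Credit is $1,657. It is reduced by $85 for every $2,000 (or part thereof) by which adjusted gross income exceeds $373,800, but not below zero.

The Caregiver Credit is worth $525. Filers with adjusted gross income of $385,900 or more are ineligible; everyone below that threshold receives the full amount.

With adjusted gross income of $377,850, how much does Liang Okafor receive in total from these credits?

$5,002

Solar Installation Rebate: income exceeds $345,300 by $32,550, which is 17 full-or-partial $2,000 increments; reduction = 17 × $150 = $2,550, leaving $3,075.
Child Care Credit: income exceeds $373,800 by $4,050, which is 3 full-or-partial $2,000 increments; reduction = 3 × $85 = $255, leaving $1,402.
Caregiver Credit: $377,850 is below the $385,900 cutoff, so the full $525 applies.
Total: $3,075 + $1,402 + $525 = $5,002.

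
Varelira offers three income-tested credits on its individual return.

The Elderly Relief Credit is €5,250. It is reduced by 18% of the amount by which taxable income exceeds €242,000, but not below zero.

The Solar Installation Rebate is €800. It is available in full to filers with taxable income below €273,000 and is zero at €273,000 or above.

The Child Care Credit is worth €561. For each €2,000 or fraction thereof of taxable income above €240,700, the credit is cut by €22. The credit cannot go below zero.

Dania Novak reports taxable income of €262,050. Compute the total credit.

Elderly Relief Credit: 18% of the €20,050 excess over €242,000 is €3,609; credit = €5,250 − €3,609 = €1,641.
Solar Installation Rebate: €262,050 is below the €273,000 cutoff, so the full €800 applies.
Child Care Credit: income exceeds €240,700 by €21,350, which is 11 full-or-partial €2,000 increments; reduction = 11 × €22 = €242, leaving €319.
Total: €1,641 + €800 + €319 = €2,760.

€2,760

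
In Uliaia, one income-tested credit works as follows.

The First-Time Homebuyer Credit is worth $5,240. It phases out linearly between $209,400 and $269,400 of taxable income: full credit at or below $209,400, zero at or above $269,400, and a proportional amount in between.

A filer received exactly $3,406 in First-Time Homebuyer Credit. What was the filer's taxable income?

$230,400

$3,406 is 3,406/5,240 of the full $5,240, so 1,834/5,240 of the $60,000 range has been used: income = $209,400 + $60,000 × 1,834/5,240 = $230,400.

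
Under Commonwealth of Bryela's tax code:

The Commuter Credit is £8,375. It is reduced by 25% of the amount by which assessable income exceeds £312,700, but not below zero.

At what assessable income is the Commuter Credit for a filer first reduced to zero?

£346,200

The credit falls by 25% of each pound above £312,700, so it reaches zero when the excess is £8,375 / 25% = £33,500: income = £312,700 + £33,500 = £346,200.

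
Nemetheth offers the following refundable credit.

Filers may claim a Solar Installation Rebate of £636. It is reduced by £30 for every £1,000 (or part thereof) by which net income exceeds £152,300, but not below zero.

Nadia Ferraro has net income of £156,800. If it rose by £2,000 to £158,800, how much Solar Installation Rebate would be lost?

At £156,800 — income exceeds £152,300 by £4,500, which is 5 full-or-partial £1,000 increments; reduction = 5 × £30 = £150, leaving £486.
At £158,800 — income exceeds £152,300 by £6,500, which is 7 full-or-partial £1,000 increments; reduction = 7 × £30 = £210, leaving £426.
Lost: £486 − £426 = £60.

£60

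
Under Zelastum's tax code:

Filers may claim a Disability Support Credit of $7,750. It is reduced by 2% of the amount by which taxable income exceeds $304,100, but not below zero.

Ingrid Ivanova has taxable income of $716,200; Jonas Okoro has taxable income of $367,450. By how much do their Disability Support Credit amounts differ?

Ingrid ($716,200): Disability Support Credit: 2% of the $412,100 excess over $304,100 is $8,242 ≥ base, so the credit is $0.
Jonas ($367,450): Disability Support Credit: 2% of the $63,350 excess over $304,100 is $1,267; credit = $7,750 − $1,267 = $6,483.
Difference: |$0 − $6,483| = $6,483.

$6,483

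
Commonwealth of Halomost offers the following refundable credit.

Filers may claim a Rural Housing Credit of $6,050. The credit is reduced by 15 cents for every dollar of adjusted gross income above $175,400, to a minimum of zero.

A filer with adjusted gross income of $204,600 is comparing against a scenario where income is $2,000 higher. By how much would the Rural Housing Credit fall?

$300

At $204,600 — 15% of the $29,200 excess over $175,400 is $4,380; credit = $6,050 − $4,380 = $1,670.
At $206,600 — 15% of the $31,200 excess over $175,400 is $4,680; credit = $6,050 − $4,680 = $1,370.
Lost: $1,670 − $1,370 = $300.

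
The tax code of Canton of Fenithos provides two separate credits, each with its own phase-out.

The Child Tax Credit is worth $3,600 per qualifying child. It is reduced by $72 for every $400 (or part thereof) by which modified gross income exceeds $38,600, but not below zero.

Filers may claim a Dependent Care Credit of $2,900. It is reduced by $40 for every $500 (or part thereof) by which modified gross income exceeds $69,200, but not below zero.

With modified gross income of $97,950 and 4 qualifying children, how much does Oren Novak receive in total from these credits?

$4,252

Child Tax Credit: base = 4 × $3,600 = $14,400. income exceeds $38,600 by $59,350, which is 149 full-or-partial $400 increments; reduction = 149 × $72 = $10,728, leaving $3,672.
Dependent Care Credit: income exceeds $69,200 by $28,750, which is 58 full-or-partial $500 increments; reduction = 58 × $40 = $2,320, leaving $580.
Total: $3,672 + $580 = $4,252.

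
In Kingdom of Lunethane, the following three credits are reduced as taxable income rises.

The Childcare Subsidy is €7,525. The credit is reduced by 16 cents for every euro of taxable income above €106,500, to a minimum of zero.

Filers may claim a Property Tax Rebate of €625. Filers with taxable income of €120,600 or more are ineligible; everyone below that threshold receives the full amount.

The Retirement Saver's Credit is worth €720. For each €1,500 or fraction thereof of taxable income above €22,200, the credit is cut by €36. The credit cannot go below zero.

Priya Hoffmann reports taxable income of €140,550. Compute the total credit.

Childcare Subsidy: 16% of the €34,050 excess over €106,500 is €5,448; credit = €7,525 − €5,448 = €2,077.
Property Tax Rebate: €140,550 meets or exceeds the €120,600 cutoff, so the credit is €0.
Retirement Saver's Credit: income exceeds €22,200 by €118,350 → 79 increments × €36 = €2,844 ≥ base, so the credit is €0.
Total: €2,077 + €0 + €0 = €2,077.

€2,077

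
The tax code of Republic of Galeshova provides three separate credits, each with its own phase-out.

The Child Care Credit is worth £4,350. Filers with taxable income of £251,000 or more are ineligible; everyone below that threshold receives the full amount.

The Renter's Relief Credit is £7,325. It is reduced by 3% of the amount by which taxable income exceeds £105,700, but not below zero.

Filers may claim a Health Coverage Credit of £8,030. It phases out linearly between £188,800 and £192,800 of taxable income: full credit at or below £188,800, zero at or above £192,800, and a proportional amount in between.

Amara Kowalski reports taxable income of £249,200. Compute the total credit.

£7,370

Child Care Credit: £249,200 is below the £251,000 cutoff, so the full £4,350 applies.
Renter's Relief Credit: 3% of the £143,500 excess over £105,700 is £4,305; credit = £7,325 − £4,305 = £3,020.
Health Coverage Credit: £249,200 is at or above £192,800, so the credit is £0.
Total: £4,350 + £3,020 + £0 = £7,370.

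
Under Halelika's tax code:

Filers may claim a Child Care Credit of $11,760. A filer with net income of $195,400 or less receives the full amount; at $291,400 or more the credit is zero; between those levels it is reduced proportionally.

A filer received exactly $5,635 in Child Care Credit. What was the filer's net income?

$245,400

$5,635 is 5,635/11,760 of the full $11,760, so 6,125/11,760 of the $96,000 range has been used: income = $195,400 + $96,000 × 6,125/11,760 = $245,400.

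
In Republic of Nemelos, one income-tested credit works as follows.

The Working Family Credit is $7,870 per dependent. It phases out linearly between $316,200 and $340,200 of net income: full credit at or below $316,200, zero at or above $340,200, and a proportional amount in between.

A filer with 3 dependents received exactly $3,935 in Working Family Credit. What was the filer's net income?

$336,200

Full credit = 3 × $7,870 = $23,610.
$3,935 is 3,935/23,610 of the full $23,610, so 19,675/23,610 of the $24,000 range has been used: income = $316,200 + $24,000 × 19,675/23,610 = $336,200.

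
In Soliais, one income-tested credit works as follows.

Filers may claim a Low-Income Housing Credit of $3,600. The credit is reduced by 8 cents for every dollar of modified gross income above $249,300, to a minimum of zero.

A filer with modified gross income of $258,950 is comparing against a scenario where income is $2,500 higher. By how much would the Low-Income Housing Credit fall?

At $258,950 — 8% of the $9,650 excess over $249,300 is $772; credit = $3,600 − $772 = $2,828.
At $261,450 — 8% of the $12,150 excess over $249,300 is $972; credit = $3,600 − $972 = $2,628.
Lost: $2,828 − $2,628 = $200.

$200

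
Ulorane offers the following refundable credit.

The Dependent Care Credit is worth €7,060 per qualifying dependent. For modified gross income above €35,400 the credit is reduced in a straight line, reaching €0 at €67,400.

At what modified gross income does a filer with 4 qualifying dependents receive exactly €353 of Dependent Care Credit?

€67,000

Full credit = 4 × €7,060 = €28,240.
€353 is 353/28,240 of the full €28,240, so 27,887/28,240 of the €32,000 range has been used: income = €35,400 + €32,000 × 27,887/28,240 = €67,000.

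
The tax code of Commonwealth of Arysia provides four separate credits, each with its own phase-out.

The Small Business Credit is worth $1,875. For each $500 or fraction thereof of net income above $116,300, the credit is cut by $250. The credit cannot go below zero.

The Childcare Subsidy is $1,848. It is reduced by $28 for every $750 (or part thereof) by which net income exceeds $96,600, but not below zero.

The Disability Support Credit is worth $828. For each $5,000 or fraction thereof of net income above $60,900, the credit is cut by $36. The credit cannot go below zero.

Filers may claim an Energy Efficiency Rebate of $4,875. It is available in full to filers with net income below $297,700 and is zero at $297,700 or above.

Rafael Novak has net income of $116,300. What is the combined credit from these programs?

$8,238

Small Business Credit: $116,300 is at or below the $116,300 threshold, so the full $1,875 applies.
Childcare Subsidy: income exceeds $96,600 by $19,700, which is 27 full-or-partial $750 increments; reduction = 27 × $28 = $756, leaving $1,092.
Disability Support Credit: income exceeds $60,900 by $55,400, which is 12 full-or-partial $5,000 increments; reduction = 12 × $36 = $432, leaving $396.
Energy Efficiency Rebate: $116,300 is below the $297,700 cutoff, so the full $4,875 applies.
Total: $1,875 + $1,092 + $396 + $4,875 = $8,238.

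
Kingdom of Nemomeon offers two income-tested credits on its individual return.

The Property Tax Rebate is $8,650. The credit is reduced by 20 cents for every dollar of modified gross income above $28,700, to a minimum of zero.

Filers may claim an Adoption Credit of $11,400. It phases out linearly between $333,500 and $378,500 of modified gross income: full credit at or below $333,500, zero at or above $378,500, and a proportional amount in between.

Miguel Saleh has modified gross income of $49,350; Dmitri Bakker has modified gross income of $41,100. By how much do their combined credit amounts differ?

Miguel ($49,350): Property Tax Rebate: 20% of the $20,650 excess over $28,700 is $4,130; credit = $8,650 − $4,130 = $4,520. Adoption Credit: $49,350 is at or below the $333,500 threshold, so the full $11,400 applies. total $4,520 + $11,400 = $15,920
Dmitri ($41,100): Property Tax Rebate: 20% of the $12,400 excess over $28,700 is $2,480; credit = $8,650 − $2,480 = $6,170. Adoption Credit: $41,100 is at or below the $333,500 threshold, so the full $11,400 applies. total $6,170 + $11,400 = $17,570
Difference: |$15,920 − $17,570| = $1,650.

$1,650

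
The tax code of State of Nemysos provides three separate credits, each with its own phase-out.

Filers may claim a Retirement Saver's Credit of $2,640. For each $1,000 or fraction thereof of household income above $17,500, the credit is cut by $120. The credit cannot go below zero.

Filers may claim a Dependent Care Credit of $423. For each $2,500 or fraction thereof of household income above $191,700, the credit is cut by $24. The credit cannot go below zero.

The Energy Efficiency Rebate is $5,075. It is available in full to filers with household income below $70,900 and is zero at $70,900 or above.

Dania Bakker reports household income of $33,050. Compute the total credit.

$6,218

Retirement Saver's Credit: income exceeds $17,500 by $15,550, which is 16 full-or-partial $1,000 increments; reduction = 16 × $120 = $1,920, leaving $720.
Dependent Care Credit: $33,050 is at or below the $191,700 threshold, so the full $423 applies.
Energy Efficiency Rebate: $33,050 is below the $70,900 cutoff, so the full $5,075 applies.
Total: $720 + $423 + $5,075 = $6,218.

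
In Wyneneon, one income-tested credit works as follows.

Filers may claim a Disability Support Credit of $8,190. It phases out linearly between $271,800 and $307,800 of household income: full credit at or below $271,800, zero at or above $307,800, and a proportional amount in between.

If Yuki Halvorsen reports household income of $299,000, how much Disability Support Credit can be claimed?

$2,002

Disability Support Credit: $299,000 is $27,200 into a $36,000 phase-out range, leaving 8,800/36,000 of the credit: $8,190 × 8,800/36,000 = $2,002.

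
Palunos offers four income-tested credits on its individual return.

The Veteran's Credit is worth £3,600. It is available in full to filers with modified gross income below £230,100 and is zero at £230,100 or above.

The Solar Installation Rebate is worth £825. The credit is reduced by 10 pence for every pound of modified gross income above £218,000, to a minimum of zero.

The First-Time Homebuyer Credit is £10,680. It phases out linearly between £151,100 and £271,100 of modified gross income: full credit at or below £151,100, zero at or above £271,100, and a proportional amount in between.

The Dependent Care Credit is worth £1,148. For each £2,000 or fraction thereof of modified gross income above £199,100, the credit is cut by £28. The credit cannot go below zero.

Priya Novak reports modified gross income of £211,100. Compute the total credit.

£10,745

Veteran's Credit: £211,100 is below the £230,100 cutoff, so the full £3,600 applies.
Solar Installation Rebate: £211,100 is at or below the £218,000 threshold, so the full £825 applies.
First-Time Homebuyer Credit: £211,100 is £60,000 into a £120,000 phase-out range, leaving 60,000/120,000 of the credit: £10,680 × 60,000/120,000 = £5,340.
Dependent Care Credit: income exceeds £199,100 by £12,000, which is 6 full-or-partial £2,000 increments; reduction = 6 × £28 = £168, leaving £980.
Total: £3,600 + £825 + £5,340 + £980 = £10,745.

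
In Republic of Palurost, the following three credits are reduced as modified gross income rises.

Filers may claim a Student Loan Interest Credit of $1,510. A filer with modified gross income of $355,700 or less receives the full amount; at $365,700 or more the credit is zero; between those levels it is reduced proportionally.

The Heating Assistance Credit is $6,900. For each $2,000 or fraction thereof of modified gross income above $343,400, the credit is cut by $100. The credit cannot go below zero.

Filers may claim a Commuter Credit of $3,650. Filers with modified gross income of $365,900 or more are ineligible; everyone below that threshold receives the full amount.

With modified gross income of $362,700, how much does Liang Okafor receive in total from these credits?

$10,003

Student Loan Interest Credit: $362,700 is $7,000 into a $10,000 phase-out range, leaving 3,000/10,000 of the credit: $1,510 × 3,000/10,000 = $453.
Heating Assistance Credit: income exceeds $343,400 by $19,300, which is 10 full-or-partial $2,000 increments; reduction = 10 × $100 = $1,000, leaving $5,900.
Commuter Credit: $362,700 is below the $365,900 cutoff, so the full $3,650 applies.
Total: $453 + $5,900 + $3,650 = $10,003.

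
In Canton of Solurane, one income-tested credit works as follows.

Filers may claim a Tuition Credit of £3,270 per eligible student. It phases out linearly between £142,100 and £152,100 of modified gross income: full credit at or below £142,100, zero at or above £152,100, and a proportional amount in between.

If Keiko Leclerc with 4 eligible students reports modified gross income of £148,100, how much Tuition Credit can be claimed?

£5,232

Tuition Credit: base = 4 × £3,270 = £13,080. £148,100 is £6,000 into a £10,000 phase-out range, leaving 4,000/10,000 of the credit: £13,080 × 4,000/10,000 = £5,232.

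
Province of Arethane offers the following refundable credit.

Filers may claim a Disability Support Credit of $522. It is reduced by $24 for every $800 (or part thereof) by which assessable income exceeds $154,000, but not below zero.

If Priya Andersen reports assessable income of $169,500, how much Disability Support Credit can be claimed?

Disability Support Credit: income exceeds $154,000 by $15,500, which is 20 full-or-partial $800 increments; reduction = 20 × $24 = $480, leaving $42.

$42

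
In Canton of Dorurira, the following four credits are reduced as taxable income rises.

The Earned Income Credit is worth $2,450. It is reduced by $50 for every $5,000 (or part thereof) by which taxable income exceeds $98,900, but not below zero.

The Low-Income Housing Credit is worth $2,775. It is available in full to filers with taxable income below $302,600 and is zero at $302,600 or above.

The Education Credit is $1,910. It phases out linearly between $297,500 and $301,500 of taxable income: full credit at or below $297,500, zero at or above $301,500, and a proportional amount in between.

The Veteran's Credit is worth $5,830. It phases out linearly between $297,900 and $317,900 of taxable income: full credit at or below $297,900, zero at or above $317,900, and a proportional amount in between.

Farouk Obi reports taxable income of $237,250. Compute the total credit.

Earned Income Credit: income exceeds $98,900 by $138,350, which is 28 full-or-partial $5,000 increments; reduction = 28 × $50 = $1,400, leaving $1,050.
Low-Income Housing Credit: $237,250 is below the $302,600 cutoff, so the full $2,775 applies.
Education Credit: $237,250 is at or below the $297,500 threshold, so the full $1,910 applies.
Veteran's Credit: $237,250 is at or below the $297,900 threshold, so the full $5,830 applies.
Total: $1,050 + $2,775 + $1,910 + $5,830 = $11,565.

$11,565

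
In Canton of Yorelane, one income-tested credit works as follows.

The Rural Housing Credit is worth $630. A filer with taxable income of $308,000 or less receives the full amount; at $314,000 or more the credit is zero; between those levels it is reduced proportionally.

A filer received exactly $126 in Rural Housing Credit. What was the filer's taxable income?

$312,800

$126 is 126/630 of the full $630, so 504/630 of the $6,000 range has been used: income = $308,000 + $6,000 × 504/630 = $312,800.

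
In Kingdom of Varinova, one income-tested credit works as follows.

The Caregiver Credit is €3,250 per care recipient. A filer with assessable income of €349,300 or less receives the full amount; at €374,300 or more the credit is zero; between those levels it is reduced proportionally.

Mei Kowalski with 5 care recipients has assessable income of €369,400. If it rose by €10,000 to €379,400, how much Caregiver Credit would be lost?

At €369,400 — base = 5 × €3,250 = €16,250. €369,400 is €20,100 into a €25,000 phase-out range, leaving 4,900/25,000 of the credit: €16,250 × 4,900/25,000 = €3,185.
At €379,400 — base = 5 × €3,250 = €16,250. €379,400 is at or above €374,300, so the credit is €0.
Lost: €3,185 − €0 = €3,185.

€3,185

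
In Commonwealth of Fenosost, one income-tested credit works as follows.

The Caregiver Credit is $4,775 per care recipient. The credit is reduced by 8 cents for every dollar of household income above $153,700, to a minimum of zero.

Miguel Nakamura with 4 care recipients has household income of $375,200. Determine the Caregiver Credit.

Caregiver Credit: base = 4 × $4,775 = $19,100. 8% of the $221,500 excess over $153,700 is $17,720; credit = $19,100 − $17,720 = $1,380.

$1,380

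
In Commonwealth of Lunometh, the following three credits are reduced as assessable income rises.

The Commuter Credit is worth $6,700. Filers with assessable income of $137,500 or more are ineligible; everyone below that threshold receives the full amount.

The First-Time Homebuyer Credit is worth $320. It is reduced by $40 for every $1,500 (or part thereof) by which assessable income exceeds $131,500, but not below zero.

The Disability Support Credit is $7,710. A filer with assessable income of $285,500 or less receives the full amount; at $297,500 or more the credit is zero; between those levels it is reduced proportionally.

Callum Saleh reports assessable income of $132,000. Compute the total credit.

$14,690

Commuter Credit: $132,000 is below the $137,500 cutoff, so the full $6,700 applies.
First-Time Homebuyer Credit: income exceeds $131,500 by $500, which is 1 full-or-partial $1,500 increment; reduction = 1 × $40 = $40, leaving $280.
Disability Support Credit: $132,000 is at or below the $285,500 threshold, so the full $7,710 applies.
Total: $6,700 + $280 + $7,710 = $14,690.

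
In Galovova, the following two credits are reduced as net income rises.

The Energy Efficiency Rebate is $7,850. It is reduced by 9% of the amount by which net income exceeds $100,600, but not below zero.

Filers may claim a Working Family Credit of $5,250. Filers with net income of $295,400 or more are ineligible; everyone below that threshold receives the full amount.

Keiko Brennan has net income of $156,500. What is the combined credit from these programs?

$8,069

Energy Efficiency Rebate: 9% of the $55,900 excess over $100,600 is $5,031; credit = $7,850 − $5,031 = $2,819.
Working Family Credit: $156,500 is below the $295,400 cutoff, so the full $5,250 applies.
Total: $2,819 + $5,250 = $8,069.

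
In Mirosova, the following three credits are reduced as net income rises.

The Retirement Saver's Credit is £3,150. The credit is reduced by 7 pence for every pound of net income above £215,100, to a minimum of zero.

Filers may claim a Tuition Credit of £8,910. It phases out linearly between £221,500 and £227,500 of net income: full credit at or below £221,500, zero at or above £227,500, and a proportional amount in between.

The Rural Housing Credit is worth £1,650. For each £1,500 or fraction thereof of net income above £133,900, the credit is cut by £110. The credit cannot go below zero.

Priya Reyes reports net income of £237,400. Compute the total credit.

£1,589

Retirement Saver's Credit: 7% of the £22,300 excess over £215,100 is £1,561; credit = £3,150 − £1,561 = £1,589.
Tuition Credit: £237,400 is at or above £227,500, so the credit is £0.
Rural Housing Credit: income exceeds £133,900 by £103,500 → 69 increments × £110 = £7,590 ≥ base, so the credit is £0.
Total: £1,589 + £0 + £0 = £1,589.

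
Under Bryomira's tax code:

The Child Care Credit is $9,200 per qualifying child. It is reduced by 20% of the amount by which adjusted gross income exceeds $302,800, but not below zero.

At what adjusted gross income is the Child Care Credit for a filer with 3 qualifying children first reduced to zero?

Full credit = 3 × $9,200 = $27,600.
The credit falls by 20% of each dollar above $302,800, so it reaches zero when the excess is $27,600 / 20% = $138,000: income = $302,800 + $138,000 = $440,800.

$440,800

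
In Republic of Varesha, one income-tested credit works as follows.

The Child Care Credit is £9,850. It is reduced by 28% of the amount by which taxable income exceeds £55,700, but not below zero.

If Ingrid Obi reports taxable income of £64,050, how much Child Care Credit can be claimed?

Child Care Credit: 28% of the £8,350 excess over £55,700 is £2,338; credit = £9,850 − £2,338 = £7,512.

£7,512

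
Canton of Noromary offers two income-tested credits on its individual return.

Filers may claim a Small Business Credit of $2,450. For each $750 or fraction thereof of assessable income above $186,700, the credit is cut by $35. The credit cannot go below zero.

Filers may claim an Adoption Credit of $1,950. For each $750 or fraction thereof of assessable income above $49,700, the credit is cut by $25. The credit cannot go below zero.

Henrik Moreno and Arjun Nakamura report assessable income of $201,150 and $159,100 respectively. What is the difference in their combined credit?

$700

Henrik ($201,150): Small Business Credit: income exceeds $186,700 by $14,450, which is 20 full-or-partial $750 increments; reduction = 20 × $35 = $700, leaving $1,750. Adoption Credit: income exceeds $49,700 by $151,450 → 202 increments × $25 = $5,050 ≥ base, so the credit is $0. total $1,750 + $0 = $1,750
Arjun ($159,100): Small Business Credit: $159,100 is at or below the $186,700 threshold, so the full $2,450 applies. Adoption Credit: income exceeds $49,700 by $109,400 → 146 increments × $25 = $3,650 ≥ base, so the credit is $0. total $2,450 + $0 = $2,450
Difference: |$1,750 − $2,450| = $700.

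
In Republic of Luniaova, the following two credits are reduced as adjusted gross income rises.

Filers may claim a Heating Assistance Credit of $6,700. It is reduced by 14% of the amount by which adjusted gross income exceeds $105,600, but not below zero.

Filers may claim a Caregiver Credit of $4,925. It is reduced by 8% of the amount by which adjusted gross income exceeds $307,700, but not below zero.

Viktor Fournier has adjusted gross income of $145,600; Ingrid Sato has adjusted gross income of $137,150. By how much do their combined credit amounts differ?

$1,183

Viktor ($145,600): Heating Assistance Credit: 14% of the $40,000 excess over $105,600 is $5,600; credit = $6,700 − $5,600 = $1,100. Caregiver Credit: $145,600 is at or below the $307,700 threshold, so the full $4,925 applies. total $1,100 + $4,925 = $6,025
Ingrid ($137,150): Heating Assistance Credit: 14% of the $31,550 excess over $105,600 is $4,417; credit = $6,700 − $4,417 = $2,283. Caregiver Credit: $137,150 is at or below the $307,700 threshold, so the full $4,925 applies. total $2,283 + $4,925 = $7,208
Difference: |$6,025 − $7,208| = $1,183.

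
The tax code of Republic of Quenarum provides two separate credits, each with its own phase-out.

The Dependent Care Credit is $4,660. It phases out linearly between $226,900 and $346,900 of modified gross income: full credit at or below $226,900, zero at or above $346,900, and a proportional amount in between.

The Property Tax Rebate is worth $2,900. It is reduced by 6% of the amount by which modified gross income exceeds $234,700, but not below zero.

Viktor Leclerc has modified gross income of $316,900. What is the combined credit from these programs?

$1,165

Dependent Care Credit: $316,900 is $90,000 into a $120,000 phase-out range, leaving 30,000/120,000 of the credit: $4,660 × 30,000/120,000 = $1,165.
Property Tax Rebate: 6% of the $82,200 excess over $234,700 is $4,932 ≥ base, so the credit is $0.
Total: $1,165 + $0 = $1,165.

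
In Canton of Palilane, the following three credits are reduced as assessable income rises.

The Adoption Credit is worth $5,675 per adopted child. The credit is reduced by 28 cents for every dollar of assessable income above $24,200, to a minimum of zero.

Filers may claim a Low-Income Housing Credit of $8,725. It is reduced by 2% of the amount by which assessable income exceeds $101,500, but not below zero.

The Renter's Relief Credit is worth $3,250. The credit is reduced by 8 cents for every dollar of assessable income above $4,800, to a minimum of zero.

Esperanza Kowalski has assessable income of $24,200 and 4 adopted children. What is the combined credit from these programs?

Adoption Credit: base = 4 × $5,675 = $22,700. $24,200 is at or below the $24,200 threshold, so the full $22,700 applies.
Low-Income Housing Credit: $24,200 is at or below the $101,500 threshold, so the full $8,725 applies.
Renter's Relief Credit: 8% of the $19,400 excess over $4,800 is $1,552; credit = $3,250 − $1,552 = $1,698.
Total: $22,700 + $8,725 + $1,698 = $33,123.

$33,123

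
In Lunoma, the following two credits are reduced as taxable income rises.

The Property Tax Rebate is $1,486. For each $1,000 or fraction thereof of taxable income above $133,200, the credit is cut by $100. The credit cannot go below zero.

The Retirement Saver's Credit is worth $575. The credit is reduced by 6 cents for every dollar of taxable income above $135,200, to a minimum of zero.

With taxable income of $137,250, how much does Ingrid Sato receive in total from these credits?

$1,438

Property Tax Rebate: income exceeds $133,200 by $4,050, which is 5 full-or-partial $1,000 increments; reduction = 5 × $100 = $500, leaving $986.
Retirement Saver's Credit: 6% of the $2,050 excess over $135,200 is $123; credit = $575 − $123 = $452.
Total: $986 + $452 = $1,438.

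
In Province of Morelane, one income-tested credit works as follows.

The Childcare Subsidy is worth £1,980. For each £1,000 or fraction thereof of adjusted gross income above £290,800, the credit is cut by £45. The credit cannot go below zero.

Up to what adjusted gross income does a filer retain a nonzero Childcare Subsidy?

£333,800

After 43 increments the reduction is 43 × £45 = £1,935, leaving £45; one more increment wipes it out. Increment 43 ends at excess 43 × £1,000 = £43,000, so the highest qualifying income is £290,800 + £43,000 = £333,800.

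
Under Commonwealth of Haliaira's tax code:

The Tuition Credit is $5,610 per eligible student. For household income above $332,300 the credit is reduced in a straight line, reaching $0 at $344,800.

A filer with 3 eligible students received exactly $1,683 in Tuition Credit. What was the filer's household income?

$343,550

Full credit = 3 × $5,610 = $16,830.
$1,683 is 1,683/16,830 of the full $16,830, so 15,147/16,830 of the $12,500 range has been used: income = $332,300 + $12,500 × 15,147/16,830 = $343,550.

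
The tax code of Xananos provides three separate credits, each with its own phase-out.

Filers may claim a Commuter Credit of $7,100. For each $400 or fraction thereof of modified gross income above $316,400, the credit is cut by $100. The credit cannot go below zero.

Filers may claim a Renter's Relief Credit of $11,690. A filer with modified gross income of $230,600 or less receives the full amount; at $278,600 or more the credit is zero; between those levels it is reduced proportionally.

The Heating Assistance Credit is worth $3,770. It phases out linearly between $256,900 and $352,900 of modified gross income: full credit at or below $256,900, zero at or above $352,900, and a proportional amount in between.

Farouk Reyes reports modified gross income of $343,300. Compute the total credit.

$677

Commuter Credit: income exceeds $316,400 by $26,900, which is 68 full-or-partial $400 increments; reduction = 68 × $100 = $6,800, leaving $300.
Renter's Relief Credit: $343,300 is at or above $278,600, so the credit is $0.
Heating Assistance Credit: $343,300 is $86,400 into a $96,000 phase-out range, leaving 9,600/96,000 of the credit: $3,770 × 9,600/96,000 = $377.
Total: $300 + $0 + $377 = $677.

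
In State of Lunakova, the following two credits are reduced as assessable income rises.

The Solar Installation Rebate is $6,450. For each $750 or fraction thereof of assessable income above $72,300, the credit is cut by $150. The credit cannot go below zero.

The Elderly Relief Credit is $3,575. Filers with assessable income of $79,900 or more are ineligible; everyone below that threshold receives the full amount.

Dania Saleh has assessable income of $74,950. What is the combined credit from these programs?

$9,425

Solar Installation Rebate: income exceeds $72,300 by $2,650, which is 4 full-or-partial $750 increments; reduction = 4 × $150 = $600, leaving $5,850.
Elderly Relief Credit: $74,950 is below the $79,900 cutoff, so the full $3,575 applies.
Total: $5,850 + $3,575 = $9,425.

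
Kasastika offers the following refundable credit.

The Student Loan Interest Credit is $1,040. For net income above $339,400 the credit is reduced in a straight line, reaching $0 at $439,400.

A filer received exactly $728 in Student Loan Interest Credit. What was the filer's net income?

$369,400

$728 is 728/1,040 of the full $1,040, so 312/1,040 of the $100,000 range has been used: income = $339,400 + $100,000 × 312/1,040 = $369,400.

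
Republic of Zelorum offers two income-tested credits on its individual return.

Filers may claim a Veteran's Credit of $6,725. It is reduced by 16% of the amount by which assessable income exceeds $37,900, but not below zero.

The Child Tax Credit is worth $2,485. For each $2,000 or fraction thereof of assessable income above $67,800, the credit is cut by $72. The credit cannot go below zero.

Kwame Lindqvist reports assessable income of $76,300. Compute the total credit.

$2,706

Veteran's Credit: 16% of the $38,400 excess over $37,900 is $6,144; credit = $6,725 − $6,144 = $581.
Child Tax Credit: income exceeds $67,800 by $8,500, which is 5 full-or-partial $2,000 increments; reduction = 5 × $72 = $360, leaving $2,125.
Total: $581 + $2,125 = $2,706.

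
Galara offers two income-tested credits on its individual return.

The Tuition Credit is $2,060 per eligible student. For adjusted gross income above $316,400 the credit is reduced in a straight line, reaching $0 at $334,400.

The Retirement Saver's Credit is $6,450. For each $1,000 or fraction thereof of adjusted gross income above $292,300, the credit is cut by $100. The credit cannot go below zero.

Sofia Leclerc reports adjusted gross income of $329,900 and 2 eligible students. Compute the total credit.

Tuition Credit: base = 2 × $2,060 = $4,120. $329,900 is $13,500 into a $18,000 phase-out range, leaving 4,500/18,000 of the credit: $4,120 × 4,500/18,000 = $1,030.
Retirement Saver's Credit: income exceeds $292,300 by $37,600, which is 38 full-or-partial $1,000 increments; reduction = 38 × $100 = $3,800, leaving $2,650.
Total: $1,030 + $2,650 = $3,680.

$3,680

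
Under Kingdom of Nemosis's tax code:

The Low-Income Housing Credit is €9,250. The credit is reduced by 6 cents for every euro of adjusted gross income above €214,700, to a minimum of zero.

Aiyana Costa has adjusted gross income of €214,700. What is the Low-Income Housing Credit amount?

Low-Income Housing Credit: €214,700 is at or below the €214,700 threshold, so the full €9,250 applies.

€9,250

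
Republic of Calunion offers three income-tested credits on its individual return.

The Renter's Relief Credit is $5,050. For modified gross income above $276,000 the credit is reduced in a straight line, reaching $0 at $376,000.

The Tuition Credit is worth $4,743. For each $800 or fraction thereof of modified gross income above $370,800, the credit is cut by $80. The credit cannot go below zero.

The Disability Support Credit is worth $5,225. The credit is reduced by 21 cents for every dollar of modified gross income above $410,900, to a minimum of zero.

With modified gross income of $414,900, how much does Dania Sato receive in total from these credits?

$4,648

Renter's Relief Credit: $414,900 is at or above $376,000, so the credit is $0.
Tuition Credit: income exceeds $370,800 by $44,100, which is 56 full-or-partial $800 increments; reduction = 56 × $80 = $4,480, leaving $263.
Disability Support Credit: 21% of the $4,000 excess over $410,900 is $840; credit = $5,225 − $840 = $4,385.
Total: $0 + $263 + $4,385 = $4,648.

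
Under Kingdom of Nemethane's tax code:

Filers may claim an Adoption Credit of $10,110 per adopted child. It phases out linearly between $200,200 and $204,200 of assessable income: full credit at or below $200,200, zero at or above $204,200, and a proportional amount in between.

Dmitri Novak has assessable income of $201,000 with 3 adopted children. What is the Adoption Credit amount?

$24,264

Adoption Credit: base = 3 × $10,110 = $30,330. $201,000 is $800 into a $4,000 phase-out range, leaving 3,200/4,000 of the credit: $30,330 × 3,200/4,000 = $24,264.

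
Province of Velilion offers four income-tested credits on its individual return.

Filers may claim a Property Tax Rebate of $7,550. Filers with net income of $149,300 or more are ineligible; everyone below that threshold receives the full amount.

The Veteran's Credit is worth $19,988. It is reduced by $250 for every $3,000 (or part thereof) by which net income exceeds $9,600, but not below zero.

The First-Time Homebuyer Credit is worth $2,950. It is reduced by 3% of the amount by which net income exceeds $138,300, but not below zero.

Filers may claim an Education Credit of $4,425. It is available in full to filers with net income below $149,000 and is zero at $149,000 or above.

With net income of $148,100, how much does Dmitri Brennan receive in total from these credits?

$22,869

Property Tax Rebate: $148,100 is below the $149,300 cutoff, so the full $7,550 applies.
Veteran's Credit: income exceeds $9,600 by $138,500, which is 47 full-or-partial $3,000 increments; reduction = 47 × $250 = $11,750, leaving $8,238.
First-Time Homebuyer Credit: 3% of the $9,800 excess over $138,300 is $294; credit = $2,950 − $294 = $2,656.
Education Credit: $148,100 is below the $149,000 cutoff, so the full $4,425 applies.
Total: $7,550 + $8,238 + $2,656 + $4,425 = $22,869.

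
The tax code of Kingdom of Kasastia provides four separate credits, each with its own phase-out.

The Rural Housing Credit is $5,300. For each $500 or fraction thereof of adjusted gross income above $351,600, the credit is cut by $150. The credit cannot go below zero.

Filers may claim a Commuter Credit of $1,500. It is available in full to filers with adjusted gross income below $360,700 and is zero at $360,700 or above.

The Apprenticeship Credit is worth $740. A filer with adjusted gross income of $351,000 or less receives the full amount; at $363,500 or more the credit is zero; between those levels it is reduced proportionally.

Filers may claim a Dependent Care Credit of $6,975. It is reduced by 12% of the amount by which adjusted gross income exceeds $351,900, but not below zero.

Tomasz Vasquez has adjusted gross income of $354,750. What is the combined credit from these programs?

$12,901

Rural Housing Credit: income exceeds $351,600 by $3,150, which is 7 full-or-partial $500 increments; reduction = 7 × $150 = $1,050, leaving $4,250.
Commuter Credit: $354,750 is below the $360,700 cutoff, so the full $1,500 applies.
Apprenticeship Credit: $354,750 is $3,750 into a $12,500 phase-out range, leaving 8,750/12,500 of the credit: $740 × 8,750/12,500 = $518.
Dependent Care Credit: 12% of the $2,850 excess over $351,900 is $342; credit = $6,975 − $342 = $6,633.
Total: $4,250 + $1,500 + $518 + $6,633 = $12,901.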